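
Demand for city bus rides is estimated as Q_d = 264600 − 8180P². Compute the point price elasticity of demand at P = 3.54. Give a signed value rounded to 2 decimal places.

dQ_d/dP = −2·8180·P = -57914.4. At P = 3.54, Q_d = 162091.512.
Ed = (dQ_d/dP)·(P/Q_d) = (-57914.4) × (3.54/162091.512) = -1.2648…

-1.26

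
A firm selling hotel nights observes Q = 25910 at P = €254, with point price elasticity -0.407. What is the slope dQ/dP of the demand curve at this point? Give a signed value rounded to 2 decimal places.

-41.52

Ed = (dQ/dP)·(P/Q) ⇒ dQ/dP = Ed·Q/P = (-0.407)·25910/254 = -41.5172…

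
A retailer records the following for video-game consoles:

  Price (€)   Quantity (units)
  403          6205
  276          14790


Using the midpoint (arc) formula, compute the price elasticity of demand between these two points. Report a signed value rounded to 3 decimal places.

-2.186

%ΔQ = (14790 − 6205) / [(6205 + 14790)/2] = 8585/10497.5 = 0.817813…
%ΔP = (276 − 403) / [(403 + 276)/2] = -127/339.5 = -0.374079…
Arc Ed = %ΔQ / %ΔP = (8585/10497.5) / (-127/339.5) = -2.18620…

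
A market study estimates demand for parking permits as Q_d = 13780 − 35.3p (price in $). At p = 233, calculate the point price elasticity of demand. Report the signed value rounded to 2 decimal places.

dQ_d/dp = −35.3. At p = 233, Q_d = 13780 − 35.3(233) = 5555.1.
Ed = (dQ_d/dp)·(p/Q_d) = −35.3 × (233/5555.1) = -1.4806…

-1.48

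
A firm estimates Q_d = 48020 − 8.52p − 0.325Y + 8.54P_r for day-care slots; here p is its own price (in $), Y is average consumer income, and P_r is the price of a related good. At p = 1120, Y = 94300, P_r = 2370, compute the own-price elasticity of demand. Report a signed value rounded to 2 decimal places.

-0.34

At the given values, Q_d = 48020 − 8.52(1120) − 0.325(94300) + 8.54(2370) = 28069.9.
∂Q_d/∂p = −8.52.
E = (-8.52) × (1120/28069.9) = -0.3399…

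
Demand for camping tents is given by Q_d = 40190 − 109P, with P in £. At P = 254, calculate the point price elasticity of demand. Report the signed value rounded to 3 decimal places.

dQ_d/dP = −109. At P = 254, Q_d = 40190 − 109(254) = 12504.
Ed = (dQ_d/dP)·(P/Q_d) = −109 × (254/12504) = -2.21417…

-2.214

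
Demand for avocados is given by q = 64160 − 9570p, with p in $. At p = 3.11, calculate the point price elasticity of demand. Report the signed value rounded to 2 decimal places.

-0.87

dq/dp = −9570. At p = 3.11, q = 64160 − 9570(3.11) = 34397.3.
Ed = (dq/dp)·(p/q) = −9570 × (3.11/34397.3) = -0.8652…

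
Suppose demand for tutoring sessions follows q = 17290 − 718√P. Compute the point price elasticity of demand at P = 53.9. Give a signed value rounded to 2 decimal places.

dq/dP = −718/(2√P) = -48.899. At P = 53.9, q = 12018.7.
Ed = (dq/dP)·(P/q) = (-48.899) × (53.9/12018.7) = -0.2192…

-0.22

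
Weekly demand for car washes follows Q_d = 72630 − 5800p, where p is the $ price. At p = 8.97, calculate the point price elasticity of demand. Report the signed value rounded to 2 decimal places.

dQ_d/dp = −5800. At p = 8.97, Q_d = 72630 − 5800(8.97) = 20604.
Ed = (dQ_d/dp)·(p/Q_d) = −5800 × (8.97/20604) = -2.5250…

-2.53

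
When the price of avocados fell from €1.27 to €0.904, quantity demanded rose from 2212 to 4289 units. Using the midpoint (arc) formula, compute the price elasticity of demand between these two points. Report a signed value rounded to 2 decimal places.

-1.90

%ΔQ = (4289 − 2212) / [(2212 + 4289)/2] = 2077/3250.5 = 0.638978…
%ΔP = (0.904 − 1.27) / [(1.27 + 0.904)/2] = -0.366/1.087 = -0.336706…
Arc Ed = %ΔQ / %ΔP = (2077/3250.5) / (-0.366/1.087) = -1.8977…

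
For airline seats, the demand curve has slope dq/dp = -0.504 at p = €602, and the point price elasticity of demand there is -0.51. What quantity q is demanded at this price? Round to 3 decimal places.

Ed = (dq/dp)·(p/q) ⇒ q = (dq/dp)·p/Ed = (-0.504)·602/(-0.51) = 594.91764…

594.918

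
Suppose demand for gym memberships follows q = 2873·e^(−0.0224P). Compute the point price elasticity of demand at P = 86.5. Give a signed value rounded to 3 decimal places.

-1.938

dq/dP = −0.0224·q = -9.27032. At P = 86.5, q = 413.854.
Ed = (dq/dP)·(P/q) = (-9.27032) × (86.5/413.854) = -1.9376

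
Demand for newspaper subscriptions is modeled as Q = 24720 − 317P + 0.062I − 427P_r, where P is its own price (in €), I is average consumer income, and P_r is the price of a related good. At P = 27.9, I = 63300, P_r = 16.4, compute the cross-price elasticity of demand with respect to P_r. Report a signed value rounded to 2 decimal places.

At the given values, Q = 24720 − 317(27.9) + 0.062(63300) − 427(16.4) = 12797.5.
∂Q/∂P_r = -427.
E = (-427) × (16.4/12797.5) = -0.5472…

-0.55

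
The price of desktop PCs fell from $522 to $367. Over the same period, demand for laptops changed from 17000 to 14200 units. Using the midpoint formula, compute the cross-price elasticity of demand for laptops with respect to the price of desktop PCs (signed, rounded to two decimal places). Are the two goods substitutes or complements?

%ΔQ_{laptops} = (14200 − 17000)/avg = -2800/15600 = -0.179487…
%ΔP_{desktop PCs} = (367 − 522)/avg = -155/444.5 = -0.348706…
E_cross = (-2800/15600) / (-155/444.5) = 0.5147…
E_cross > 0 ⇒ the goods are substitutes.

0.51; substitutes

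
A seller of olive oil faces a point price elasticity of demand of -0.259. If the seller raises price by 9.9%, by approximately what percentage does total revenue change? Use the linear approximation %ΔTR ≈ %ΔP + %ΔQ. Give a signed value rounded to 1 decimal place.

+7.3%

%ΔQ ≈ Ed × %ΔP = (-0.259) × (+9.9%) = -2.5641%
%ΔTR ≈ %ΔP + %ΔQ = (+9.9%) + (-2.5641%) = +7.3359%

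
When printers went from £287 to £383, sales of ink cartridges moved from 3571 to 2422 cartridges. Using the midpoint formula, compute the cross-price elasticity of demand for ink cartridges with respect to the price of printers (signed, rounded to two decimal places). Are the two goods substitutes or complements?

-1.34; complements

%ΔQ_{ink cartridges} = (2422 − 3571)/avg = -1149/2996.5 = -0.383447…
%ΔP_{printers} = (383 − 287)/avg = 96/335 = 0.286567…
E_cross = (-1149/2996.5) / (96/335) = -1.3380…
E_cross < 0 ⇒ the goods are complements.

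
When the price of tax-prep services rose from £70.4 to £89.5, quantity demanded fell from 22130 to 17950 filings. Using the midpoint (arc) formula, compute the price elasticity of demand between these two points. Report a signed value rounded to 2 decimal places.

-0.87

%ΔQ = (17950 − 22130) / [(22130 + 17950)/2] = -4180/20040 = -0.208582…
%ΔP = (89.5 − 70.4) / [(70.4 + 89.5)/2] = 19.1/79.95 = 0.238899…
Arc Ed = %ΔQ / %ΔP = (-4180/20040) / (19.1/79.95) = -0.8730…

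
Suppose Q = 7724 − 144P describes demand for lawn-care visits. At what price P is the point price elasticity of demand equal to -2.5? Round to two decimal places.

Ed = −144P/(7724 − 144P). Set this equal to -2.5:
144P = 2.5·(7724 − 144P) ⇒ 144P(1 + 2.5) = 2.5·7724
P = 2.5·7724 / (144·3.5) = 38.3134…

38.31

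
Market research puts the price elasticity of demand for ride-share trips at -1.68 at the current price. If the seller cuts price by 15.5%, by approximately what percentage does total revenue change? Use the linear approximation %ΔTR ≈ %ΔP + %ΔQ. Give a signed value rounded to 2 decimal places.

%ΔQ ≈ Ed × %ΔP = (-1.68) × (-15.5%) = +26.0400%
%ΔTR ≈ %ΔP + %ΔQ = (-15.5%) + (+26.0400%) = +10.5400%

+10.54%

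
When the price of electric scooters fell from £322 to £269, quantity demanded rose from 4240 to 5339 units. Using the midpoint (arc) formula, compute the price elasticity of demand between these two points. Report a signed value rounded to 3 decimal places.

-1.279

%ΔQ = (5339 − 4240) / [(4240 + 5339)/2] = 1099/4789.5 = 0.229460…
%ΔP = (269 − 322) / [(322 + 269)/2] = -53/295.5 = -0.179357…
Arc Ed = %ΔQ / %ΔP = (1099/4789.5) / (-53/295.5) = -1.27934…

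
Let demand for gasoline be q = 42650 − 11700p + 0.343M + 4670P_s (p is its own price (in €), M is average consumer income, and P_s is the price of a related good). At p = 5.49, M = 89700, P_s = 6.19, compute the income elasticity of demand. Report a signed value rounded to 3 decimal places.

0.808

At the given values, q = 42650 − 11700(5.49) + 0.343(89700) + 4670(6.19) = 38091.4.
∂q/∂M = 0.343.
E = (0.343) × (89700/38091.4) = 0.80771…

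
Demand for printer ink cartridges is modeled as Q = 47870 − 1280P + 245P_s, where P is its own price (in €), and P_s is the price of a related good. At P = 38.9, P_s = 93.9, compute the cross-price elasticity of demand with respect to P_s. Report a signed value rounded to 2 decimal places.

1.09

At the given values, Q = 47870 − 1280(38.9) + 245(93.9) = 21083.5.
∂Q/∂P_s = 245.
E = (245) × (93.9/21083.5) = 1.0911…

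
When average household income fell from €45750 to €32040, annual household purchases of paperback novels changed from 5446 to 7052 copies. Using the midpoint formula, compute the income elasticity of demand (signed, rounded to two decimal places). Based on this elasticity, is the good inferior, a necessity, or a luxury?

%ΔQ = (7052 − 5446)/[( 5446 + 7052)/2] = 1606/6249 = 0.257001…
%ΔIncome = (32040 − 45750)/[( 45750 + 32040)/2] = -13710/38895 = -0.352487…
E_income = (1606/6249) / (-13710/38895) = -0.7291…
E_income < 0 ⇒ inferior good.

-0.73; inferior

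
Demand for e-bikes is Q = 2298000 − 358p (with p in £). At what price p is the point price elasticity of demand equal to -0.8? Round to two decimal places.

Ed = −358p/(2298000 − 358p). Set this equal to -0.8:
358p = 0.8·(2298000 − 358p) ⇒ 358p(1 + 0.8) = 0.8·2298000
p = 0.8·2298000 / (358·1.8) = 2852.8864…

2852.89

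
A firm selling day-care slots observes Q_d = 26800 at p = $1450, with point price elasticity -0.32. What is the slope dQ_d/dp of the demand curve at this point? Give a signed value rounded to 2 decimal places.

-5.91

Ed = (dQ_d/dp)·(p/Q_d) ⇒ dQ_d/dp = Ed·Q_d/p = (-0.32)·26800/1450 = -5.9144…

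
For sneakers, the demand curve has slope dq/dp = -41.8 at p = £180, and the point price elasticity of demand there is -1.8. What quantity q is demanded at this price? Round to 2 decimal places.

4180.00

Ed = (dq/dp)·(p/q) ⇒ q = (dq/dp)·p/Ed = (-41.8)·180/(-1.8) = 4180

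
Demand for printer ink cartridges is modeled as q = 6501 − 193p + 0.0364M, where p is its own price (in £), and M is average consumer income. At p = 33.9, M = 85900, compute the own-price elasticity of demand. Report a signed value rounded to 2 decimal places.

-2.12

At the given values, q = 6501 − 193(33.9) + 0.0364(85900) = 3085.06.
∂q/∂p = −193.
E = (-193) × (33.9/3085.06) = -2.1207…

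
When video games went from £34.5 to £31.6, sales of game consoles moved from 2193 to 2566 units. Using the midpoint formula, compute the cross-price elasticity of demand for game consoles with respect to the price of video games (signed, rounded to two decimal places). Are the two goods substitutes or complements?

%ΔQ_{game consoles} = (2566 − 2193)/avg = 373/2379.5 = 0.156755…
%ΔP_{video games} = (31.6 − 34.5)/avg = -2.9/33.05 = -0.087745…
E_cross = (373/2379.5) / (-2.9/33.05) = -1.7864…
E_cross < 0 ⇒ the goods are complements.

-1.79; complements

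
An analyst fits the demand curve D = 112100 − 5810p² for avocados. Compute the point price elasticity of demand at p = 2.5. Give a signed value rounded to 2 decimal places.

-0.96

dD/dp = −2·5810·p = -29050. At p = 2.5, D = 75787.5.
Ed = (dD/dp)·(p/D) = (-29050) × (2.5/75787.5) = -0.9582…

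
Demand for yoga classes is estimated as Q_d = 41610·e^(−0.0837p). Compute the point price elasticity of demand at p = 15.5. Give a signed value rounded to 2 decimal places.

-1.30

dQ_d/dp = −0.0837·Q_d = -951.681. At p = 15.5, Q_d = 11370.1.
Ed = (dQ_d/dp)·(p/Q_d) = (-951.681) × (15.5/11370.1) = -1.2973…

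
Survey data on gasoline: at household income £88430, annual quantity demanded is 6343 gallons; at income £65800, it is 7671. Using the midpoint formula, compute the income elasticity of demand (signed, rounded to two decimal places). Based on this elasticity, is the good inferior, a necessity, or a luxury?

-0.65; inferior

%ΔQ = (7671 − 6343)/[( 6343 + 7671)/2] = 1328/7007 = 0.189524…
%ΔIncome = (65800 − 88430)/[( 88430 + 65800)/2] = -22630/77115 = -0.293457…
E_income = (1328/7007) / (-22630/77115) = -0.6458…
E_income < 0 ⇒ inferior good.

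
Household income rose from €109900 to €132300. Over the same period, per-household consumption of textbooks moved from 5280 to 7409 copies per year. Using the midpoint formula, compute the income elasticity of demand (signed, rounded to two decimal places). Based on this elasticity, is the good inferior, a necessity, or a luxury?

1.81; luxury

%ΔQ = (7409 − 5280)/[( 5280 + 7409)/2] = 2129/6344.5 = 0.335566…
%ΔIncome = (132300 − 109900)/[( 109900 + 132300)/2] = 22400/121100 = 0.184971…
E_income = (2129/6344.5) / (22400/121100) = 1.8141…
E_income > 1 ⇒ normal good, luxury.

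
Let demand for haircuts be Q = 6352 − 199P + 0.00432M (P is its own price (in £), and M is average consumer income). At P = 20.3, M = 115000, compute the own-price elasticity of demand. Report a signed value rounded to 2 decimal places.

At the given values, Q = 6352 − 199(20.3) + 0.00432(115000) = 2809.1.
∂Q/∂P = −199.
E = (-199) × (20.3/2809.1) = -1.4380…

-1.44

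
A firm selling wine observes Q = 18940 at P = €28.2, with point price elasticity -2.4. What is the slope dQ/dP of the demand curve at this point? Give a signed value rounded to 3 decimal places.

Ed = (dQ/dP)·(P/Q) ⇒ dQ/dP = Ed·Q/P = (-2.4)·18940/28.2 = -1611.91489…

-1611.915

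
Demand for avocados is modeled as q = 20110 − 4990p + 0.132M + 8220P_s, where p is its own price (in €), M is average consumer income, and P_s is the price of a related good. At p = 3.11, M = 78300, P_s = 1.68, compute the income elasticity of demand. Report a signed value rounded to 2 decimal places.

At the given values, q = 20110 − 4990(3.11) + 0.132(78300) + 8220(1.68) = 28736.3.
∂q/∂M = 0.132.
E = (0.132) × (78300/28736.3) = 0.3596…

0.36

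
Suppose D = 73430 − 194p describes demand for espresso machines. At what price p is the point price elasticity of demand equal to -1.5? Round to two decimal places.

227.10

Ed = −194p/(73430 − 194p). Set this equal to -1.5:
194p = 1.5·(73430 − 194p) ⇒ 194p(1 + 1.5) = 1.5·73430
p = 1.5·73430 / (194·2.5) = 227.1030…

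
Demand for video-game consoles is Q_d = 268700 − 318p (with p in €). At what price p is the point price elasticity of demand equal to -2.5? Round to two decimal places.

603.55

Ed = −318p/(268700 − 318p). Set this equal to -2.5:
318p = 2.5·(268700 − 318p) ⇒ 318p(1 + 2.5) = 2.5·268700
p = 2.5·268700 / (318·3.5) = 603.5489…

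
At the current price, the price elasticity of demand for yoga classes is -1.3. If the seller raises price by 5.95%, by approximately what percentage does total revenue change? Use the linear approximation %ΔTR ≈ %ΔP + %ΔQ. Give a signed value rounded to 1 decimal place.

-1.8%

%ΔQ ≈ Ed × %ΔP = (-1.3) × (+5.95%) = -7.7350%
%ΔTR ≈ %ΔP + %ΔQ = (+5.95%) + (-7.7350%) = -1.7850%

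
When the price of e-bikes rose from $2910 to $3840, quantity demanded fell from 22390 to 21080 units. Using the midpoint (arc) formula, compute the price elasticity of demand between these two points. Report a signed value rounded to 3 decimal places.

-0.219

%ΔQ = (21080 − 22390) / [(22390 + 21080)/2] = -1310/21735 = -0.060271…
%ΔP = (3840 − 2910) / [(2910 + 3840)/2] = 930/3375 = 0.275555…
Arc Ed = %ΔQ / %ΔP = (-1310/21735) / (930/3375) = -0.21872…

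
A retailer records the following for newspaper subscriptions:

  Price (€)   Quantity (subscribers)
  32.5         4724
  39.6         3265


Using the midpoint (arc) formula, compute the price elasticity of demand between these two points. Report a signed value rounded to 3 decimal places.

-1.855

%ΔQ = (3265 − 4724) / [(4724 + 3265)/2] = -1459/3994.5 = -0.365252…
%ΔP = (39.6 − 32.5) / [(32.5 + 39.6)/2] = 7.1/36.05 = 0.196948…
Arc Ed = %ΔQ / %ΔP = (-1459/3994.5) / (7.1/36.05) = -1.85455…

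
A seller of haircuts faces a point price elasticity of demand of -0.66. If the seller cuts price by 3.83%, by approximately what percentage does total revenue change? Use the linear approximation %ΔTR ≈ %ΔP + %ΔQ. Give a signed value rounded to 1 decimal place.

%ΔQ ≈ Ed × %ΔP = (-0.66) × (-3.83%) = +2.5278%
%ΔTR ≈ %ΔP + %ΔQ = (-3.83%) + (+2.5278%) = -1.3022%

-1.3%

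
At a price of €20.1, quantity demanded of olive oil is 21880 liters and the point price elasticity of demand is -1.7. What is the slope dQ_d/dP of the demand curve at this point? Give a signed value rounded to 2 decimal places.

-1850.55

Ed = (dQ_d/dP)·(P/Q_d) ⇒ dQ_d/dP = Ed·Q_d/P = (-1.7)·21880/20.1 = -1850.5472…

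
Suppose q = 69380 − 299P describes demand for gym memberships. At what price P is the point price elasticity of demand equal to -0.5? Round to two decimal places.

Ed = −299P/(69380 − 299P). Set this equal to -0.5:
299P = 0.5·(69380 − 299P) ⇒ 299P(1 + 0.5) = 0.5·69380
P = 0.5·69380 / (299·1.5) = 77.3467…

77.35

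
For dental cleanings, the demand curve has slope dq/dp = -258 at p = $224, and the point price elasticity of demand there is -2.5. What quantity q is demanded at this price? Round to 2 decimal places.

23116.80

Ed = (dq/dp)·(p/q) ⇒ q = (dq/dp)·p/Ed = (-258)·224/(-2.5) = 23116.8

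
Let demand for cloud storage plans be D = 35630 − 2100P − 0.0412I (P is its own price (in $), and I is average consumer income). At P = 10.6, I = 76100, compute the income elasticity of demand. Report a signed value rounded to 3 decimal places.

-0.306

At the given values, D = 35630 − 2100(10.6) − 0.0412(76100) = 10234.68.
∂D/∂I = -0.0412.
E = (-0.0412) × (76100/10234.68) = -0.30634…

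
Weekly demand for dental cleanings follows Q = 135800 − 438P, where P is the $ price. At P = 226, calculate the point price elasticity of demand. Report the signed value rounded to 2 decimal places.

dQ/dP = −438. At P = 226, Q = 135800 − 438(226) = 36812.
Ed = (dQ/dP)·(P/Q) = −438 × (226/36812) = -2.6890…

-2.69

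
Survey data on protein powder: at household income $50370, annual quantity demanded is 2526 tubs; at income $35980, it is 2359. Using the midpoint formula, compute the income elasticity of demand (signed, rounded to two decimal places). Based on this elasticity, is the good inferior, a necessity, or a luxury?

%ΔQ = (2359 − 2526)/[( 2526 + 2359)/2] = -167/2442.5 = -0.068372…
%ΔIncome = (35980 − 50370)/[( 50370 + 35980)/2] = -14390/43175 = -0.333294…
E_income = (-167/2442.5) / (-14390/43175) = 0.2051…
0 < E_income < 1 ⇒ normal good, necessity.

0.21; necessity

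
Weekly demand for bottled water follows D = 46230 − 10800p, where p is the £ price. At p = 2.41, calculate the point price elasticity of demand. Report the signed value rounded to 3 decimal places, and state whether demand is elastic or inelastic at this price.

-1.288; elastic

dD/dp = −10800. At p = 2.41, D = 46230 − 10800(2.41) = 20202.
Ed = (dD/dp)·(p/D) = −10800 × (2.41/20202) = -1.28838…
|Ed| = 1.288 > 1, so demand is elastic.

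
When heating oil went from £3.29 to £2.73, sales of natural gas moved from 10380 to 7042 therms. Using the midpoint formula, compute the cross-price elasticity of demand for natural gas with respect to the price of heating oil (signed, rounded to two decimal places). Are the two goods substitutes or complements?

%ΔQ_{natural gas} = (7042 − 10380)/avg = -3338/8711 = -0.383193…
%ΔP_{heating oil} = (2.73 − 3.29)/avg = -0.56/3.01 = -0.186046…
E_cross = (-3338/8711) / (-0.56/3.01) = 2.0596…
E_cross > 0 ⇒ the goods are substitutes.

2.06; substitutes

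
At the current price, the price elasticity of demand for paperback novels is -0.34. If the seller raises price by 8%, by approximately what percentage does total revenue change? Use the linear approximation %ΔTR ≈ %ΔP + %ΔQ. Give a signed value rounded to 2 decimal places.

%ΔQ ≈ Ed × %ΔP = (-0.34) × (+8%) = -2.7200%
%ΔTR ≈ %ΔP + %ΔQ = (+8%) + (-2.7200%) = +5.2800%

+5.28%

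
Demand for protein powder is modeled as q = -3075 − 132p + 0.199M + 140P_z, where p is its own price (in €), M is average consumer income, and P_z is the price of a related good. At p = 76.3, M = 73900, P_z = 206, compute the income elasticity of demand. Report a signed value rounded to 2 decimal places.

0.48

At the given values, q = -3075 − 132(76.3) + 0.199(73900) + 140(206) = 30399.5.
∂q/∂M = 0.199.
E = (0.199) × (73900/30399.5) = 0.4837…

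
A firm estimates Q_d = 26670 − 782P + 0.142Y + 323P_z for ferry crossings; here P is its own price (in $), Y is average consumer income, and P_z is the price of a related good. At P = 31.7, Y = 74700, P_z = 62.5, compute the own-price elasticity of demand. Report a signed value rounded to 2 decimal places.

-0.76

At the given values, Q_d = 26670 − 782(31.7) + 0.142(74700) + 323(62.5) = 32675.5.
∂Q_d/∂P = −782.
E = (-782) × (31.7/32675.5) = -0.7586…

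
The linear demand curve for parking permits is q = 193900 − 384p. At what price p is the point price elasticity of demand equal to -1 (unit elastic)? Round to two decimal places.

Ed = −384p/(193900 − 384p). Set this equal to -1:
384p = 1·(193900 − 384p) ⇒ 384p(1 + 1) = 1·193900
p = 1·193900 / (384·2) = 252.4739…

252.47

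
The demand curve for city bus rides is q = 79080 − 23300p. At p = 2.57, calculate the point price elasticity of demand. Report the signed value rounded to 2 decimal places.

dq/dp = −23300. At p = 2.57, q = 79080 − 23300(2.57) = 19199.
Ed = (dq/dp)·(p/q) = −23300 × (2.57/19199) = -3.1189…

-3.12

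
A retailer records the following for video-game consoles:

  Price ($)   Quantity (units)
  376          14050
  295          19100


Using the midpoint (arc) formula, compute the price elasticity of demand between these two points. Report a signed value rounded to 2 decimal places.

-1.26

%ΔQ = (19100 − 14050) / [(14050 + 19100)/2] = 5050/16575 = 0.304675…
%ΔP = (295 − 376) / [(376 + 295)/2] = -81/335.5 = -0.241430…
Arc Ed = %ΔQ / %ΔP = (5050/16575) / (-81/335.5) = -1.2619…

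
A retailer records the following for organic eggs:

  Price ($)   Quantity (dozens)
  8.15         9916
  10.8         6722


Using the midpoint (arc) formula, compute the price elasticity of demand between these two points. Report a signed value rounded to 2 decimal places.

%ΔQ = (6722 − 9916) / [(9916 + 6722)/2] = -3194/8319 = -0.383940…
%ΔP = (10.8 − 8.15) / [(8.15 + 10.8)/2] = 2.65/9.475 = 0.279683…
Arc Ed = %ΔQ / %ΔP = (-3194/8319) / (2.65/9.475) = -1.3727…

-1.37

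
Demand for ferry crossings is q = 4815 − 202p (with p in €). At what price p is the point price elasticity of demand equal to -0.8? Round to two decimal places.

10.59

Ed = −202p/(4815 − 202p). Set this equal to -0.8:
202p = 0.8·(4815 − 202p) ⇒ 202p(1 + 0.8) = 0.8·4815
p = 0.8·4815 / (202·1.8) = 10.5940…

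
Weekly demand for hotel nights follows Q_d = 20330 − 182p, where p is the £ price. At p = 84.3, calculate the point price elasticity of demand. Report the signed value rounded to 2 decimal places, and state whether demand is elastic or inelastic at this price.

-3.08; elastic

dQ_d/dp = −182. At p = 84.3, Q_d = 20330 − 182(84.3) = 4987.4.
Ed = (dQ_d/dp)·(p/Q_d) = −182 × (84.3/4987.4) = -3.0762…
|Ed| = 3.08 > 1, so demand is elastic.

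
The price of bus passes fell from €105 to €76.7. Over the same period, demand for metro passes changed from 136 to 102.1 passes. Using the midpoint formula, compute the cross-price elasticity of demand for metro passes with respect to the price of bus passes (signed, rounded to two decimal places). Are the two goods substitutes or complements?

0.91; substitutes

%ΔQ_{metro passes} = (102.1 − 136)/avg = -33.9/119.05 = -0.284754…
%ΔP_{bus passes} = (76.7 − 105)/avg = -28.3/90.85 = -0.311502…
E_cross = (-33.9/119.05) / (-28.3/90.85) = 0.9141…
E_cross > 0 ⇒ the goods are substitutes.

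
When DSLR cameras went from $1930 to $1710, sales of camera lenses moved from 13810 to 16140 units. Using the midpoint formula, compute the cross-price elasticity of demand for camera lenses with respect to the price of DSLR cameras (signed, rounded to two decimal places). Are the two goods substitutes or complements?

-1.29; complements

%ΔQ_{camera lenses} = (16140 − 13810)/avg = 2330/14975 = 0.155592…
%ΔP_{DSLR cameras} = (1710 − 1930)/avg = -220/1820 = -0.120879…
E_cross = (2330/14975) / (-220/1820) = -1.2871…
E_cross < 0 ⇒ the goods are complements.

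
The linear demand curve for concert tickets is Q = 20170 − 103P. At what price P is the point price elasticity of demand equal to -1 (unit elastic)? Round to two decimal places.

Ed = −103P/(20170 − 103P). Set this equal to -1:
103P = 1·(20170 − 103P) ⇒ 103P(1 + 1) = 1·20170
P = 1·20170 / (103·2) = 97.9126…

97.91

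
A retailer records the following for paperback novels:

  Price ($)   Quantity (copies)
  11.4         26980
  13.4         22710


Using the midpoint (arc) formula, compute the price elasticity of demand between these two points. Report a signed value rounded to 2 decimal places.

%ΔQ = (22710 − 26980) / [(26980 + 22710)/2] = -4270/24845 = -0.171865…
%ΔP = (13.4 − 11.4) / [(11.4 + 13.4)/2] = 2/12.4 = 0.161290…
Arc Ed = %ΔQ / %ΔP = (-4270/24845) / (2/12.4) = -1.0655…

-1.07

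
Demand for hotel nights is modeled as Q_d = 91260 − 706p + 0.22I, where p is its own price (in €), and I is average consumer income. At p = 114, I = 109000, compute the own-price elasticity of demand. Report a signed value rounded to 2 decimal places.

-2.32

At the given values, Q_d = 91260 − 706(114) + 0.22(109000) = 34756.
∂Q_d/∂p = −706.
E = (-706) × (114/34756) = -2.3156…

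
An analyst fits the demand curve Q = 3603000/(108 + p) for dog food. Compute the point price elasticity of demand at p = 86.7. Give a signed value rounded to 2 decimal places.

dQ/dp = −3603000/(108 + p)² = -95.0457. At p = 86.7, Q = 18505.4.
Ed = (dQ/dp)·(p/Q) = (-95.0457) × (86.7/18505.4) = -0.4453…

-0.45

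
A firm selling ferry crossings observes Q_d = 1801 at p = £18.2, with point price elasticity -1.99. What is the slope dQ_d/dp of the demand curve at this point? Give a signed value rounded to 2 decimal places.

-196.92

Ed = (dQ_d/dp)·(p/Q_d) ⇒ dQ_d/dp = Ed·Q_d/p = (-1.99)·1801/18.2 = -196.9225…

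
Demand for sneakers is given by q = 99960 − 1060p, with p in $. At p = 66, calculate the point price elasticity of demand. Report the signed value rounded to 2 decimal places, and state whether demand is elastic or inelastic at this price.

-2.33; elastic

dq/dp = −1060. At p = 66, q = 99960 − 1060(66) = 30000.
Ed = (dq/dp)·(p/q) = −1060 × (66/30000) = -2.332
|Ed| = 2.33 > 1, so demand is elastic.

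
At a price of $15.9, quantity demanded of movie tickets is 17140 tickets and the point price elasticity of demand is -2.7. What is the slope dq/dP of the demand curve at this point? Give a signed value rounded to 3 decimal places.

-2910.566

Ed = (dq/dP)·(P/q) ⇒ dq/dP = Ed·q/P = (-2.7)·17140/15.9 = -2910.56603…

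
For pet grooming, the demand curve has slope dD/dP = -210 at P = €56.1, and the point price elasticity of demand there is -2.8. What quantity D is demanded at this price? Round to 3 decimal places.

Ed = (dD/dP)·(P/D) ⇒ D = (dD/dP)·P/Ed = (-210)·56.1/(-2.8) = 4207.5

4207.500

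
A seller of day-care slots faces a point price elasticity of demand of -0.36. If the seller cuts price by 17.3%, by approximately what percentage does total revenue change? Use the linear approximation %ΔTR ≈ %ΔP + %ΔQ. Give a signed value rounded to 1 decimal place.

-11.1%

%ΔQ ≈ Ed × %ΔP = (-0.36) × (-17.3%) = +6.2280%
%ΔTR ≈ %ΔP + %ΔQ = (-17.3%) + (+6.2280%) = -11.0720%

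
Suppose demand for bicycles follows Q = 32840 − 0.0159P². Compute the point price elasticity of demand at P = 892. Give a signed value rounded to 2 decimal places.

-1.25

dQ/dP = −2·0.0159·P = -28.3656. At P = 892, Q = 20188.9424.
Ed = (dQ/dP)·(P/Q) = (-28.3656) × (892/20188.9424) = -1.2532…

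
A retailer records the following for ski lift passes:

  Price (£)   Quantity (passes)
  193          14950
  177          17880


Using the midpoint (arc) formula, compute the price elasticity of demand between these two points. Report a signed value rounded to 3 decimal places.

%ΔQ = (17880 − 14950) / [(14950 + 17880)/2] = 2930/16415 = 0.178495…
%ΔP = (177 − 193) / [(193 + 177)/2] = -16/185 = -0.086486…
Arc Ed = %ΔQ / %ΔP = (2930/16415) / (-16/185) = -2.06385…

-2.064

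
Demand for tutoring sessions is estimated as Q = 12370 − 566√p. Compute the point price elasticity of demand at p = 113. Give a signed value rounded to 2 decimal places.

-0.47

dQ/dp = −566/(2√p) = -26.6224. At p = 113, Q = 6353.34.
Ed = (dQ/dp)·(p/Q) = (-26.6224) × (113/6353.34) = -0.4735…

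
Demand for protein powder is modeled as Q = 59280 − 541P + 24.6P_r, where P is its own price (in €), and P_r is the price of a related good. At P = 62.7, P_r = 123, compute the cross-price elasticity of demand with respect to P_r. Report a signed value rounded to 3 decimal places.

0.107

At the given values, Q = 59280 − 541(62.7) + 24.6(123) = 28385.1.
∂Q/∂P_r = 24.6.
E = (24.6) × (123/28385.1) = 0.10659…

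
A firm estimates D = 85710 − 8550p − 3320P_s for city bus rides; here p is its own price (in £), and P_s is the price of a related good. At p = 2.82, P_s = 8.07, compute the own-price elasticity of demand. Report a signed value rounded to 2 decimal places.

At the given values, D = 85710 − 8550(2.82) − 3320(8.07) = 34806.6.
∂D/∂p = −8550.
E = (-8550) × (2.82/34806.6) = -0.6927…

-0.69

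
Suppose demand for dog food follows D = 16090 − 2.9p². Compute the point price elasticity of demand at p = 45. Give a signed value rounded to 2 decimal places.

-1.15

dD/dp = −2·2.9·p = -261. At p = 45, D = 10217.5.
Ed = (dD/dp)·(p/D) = (-261) × (45/10217.5) = -1.1494…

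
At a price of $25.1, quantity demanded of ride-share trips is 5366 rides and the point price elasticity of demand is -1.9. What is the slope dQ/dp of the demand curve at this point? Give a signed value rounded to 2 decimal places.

-406.19

Ed = (dQ/dp)·(p/Q) ⇒ dQ/dp = Ed·Q/p = (-1.9)·5366/25.1 = -406.1912…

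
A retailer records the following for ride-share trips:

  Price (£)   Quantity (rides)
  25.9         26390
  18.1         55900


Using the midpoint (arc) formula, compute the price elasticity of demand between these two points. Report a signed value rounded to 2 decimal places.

-2.02

%ΔQ = (55900 − 26390) / [(26390 + 55900)/2] = 29510/41145 = 0.717219…
%ΔP = (18.1 − 25.9) / [(25.9 + 18.1)/2] = -7.8/22 = -0.354545…
Arc Ed = %ΔQ / %ΔP = (29510/41145) / (-7.8/22) = -2.0229…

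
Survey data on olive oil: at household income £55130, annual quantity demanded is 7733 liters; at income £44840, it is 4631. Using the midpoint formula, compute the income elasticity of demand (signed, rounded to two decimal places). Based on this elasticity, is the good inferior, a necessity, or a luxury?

%ΔQ = (4631 − 7733)/[( 7733 + 4631)/2] = -3102/6182 = -0.501779…
%ΔIncome = (44840 − 55130)/[( 55130 + 44840)/2] = -10290/49985 = -0.205861…
E_income = (-3102/6182) / (-10290/49985) = 2.4374…
E_income > 1 ⇒ normal good, luxury.

2.44; luxury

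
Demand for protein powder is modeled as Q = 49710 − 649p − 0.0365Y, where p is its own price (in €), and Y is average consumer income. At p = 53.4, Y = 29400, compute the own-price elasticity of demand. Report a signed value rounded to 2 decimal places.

At the given values, Q = 49710 − 649(53.4) − 0.0365(29400) = 13980.3.
∂Q/∂p = −649.
E = (-649) × (53.4/13980.3) = -2.4789…

-2.48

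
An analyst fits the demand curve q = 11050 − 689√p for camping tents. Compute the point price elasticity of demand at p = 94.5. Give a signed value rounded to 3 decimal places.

-0.769

dq/dp = −689/(2√p) = -35.4383. At p = 94.5, q = 4352.15.
Ed = (dq/dp)·(p/q) = (-35.4383) × (94.5/4352.15) = -0.76948…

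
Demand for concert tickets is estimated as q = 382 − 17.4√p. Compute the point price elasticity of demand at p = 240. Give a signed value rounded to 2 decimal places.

dq/dp = −17.4/(2√p) = -0.561583. At p = 240, q = 112.44.
Ed = (dq/dp)·(p/q) = (-0.561583) × (240/112.44) = -1.1986…

-1.20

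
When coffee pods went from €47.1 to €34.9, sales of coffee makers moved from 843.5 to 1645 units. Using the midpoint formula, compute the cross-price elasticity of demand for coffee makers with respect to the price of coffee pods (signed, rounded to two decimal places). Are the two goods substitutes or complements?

-2.16; complements

%ΔQ_{coffee makers} = (1645 − 843.5)/avg = 801.5/1244.25 = 0.644163…
%ΔP_{coffee pods} = (34.9 − 47.1)/avg = -12.2/41 = -0.297560…
E_cross = (801.5/1244.25) / (-12.2/41) = -2.1648…
E_cross < 0 ⇒ the goods are complements.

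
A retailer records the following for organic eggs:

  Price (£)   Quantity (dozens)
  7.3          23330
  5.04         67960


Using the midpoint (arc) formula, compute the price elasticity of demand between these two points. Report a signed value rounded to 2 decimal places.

-2.67

%ΔQ = (67960 − 23330) / [(23330 + 67960)/2] = 44630/45645 = 0.977763…
%ΔP = (5.04 − 7.3) / [(7.3 + 5.04)/2] = -2.26/6.17 = -0.366288…
Arc Ed = %ΔQ / %ΔP = (44630/45645) / (-2.26/6.17) = -2.6693…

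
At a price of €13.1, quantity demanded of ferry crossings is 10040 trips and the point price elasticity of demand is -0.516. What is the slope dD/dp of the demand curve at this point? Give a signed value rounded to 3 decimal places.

-395.469

Ed = (dD/dp)·(p/D) ⇒ dD/dp = Ed·D/p = (-0.516)·10040/13.1 = -395.46870…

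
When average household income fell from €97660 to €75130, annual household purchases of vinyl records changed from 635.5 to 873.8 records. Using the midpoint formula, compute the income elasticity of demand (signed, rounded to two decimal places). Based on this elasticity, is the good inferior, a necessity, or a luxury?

%ΔQ = (873.8 − 635.5)/[( 635.5 + 873.8)/2] = 238.3/754.65 = 0.315775…
%ΔIncome = (75130 − 97660)/[( 97660 + 75130)/2] = -22530/86395 = -0.260778…
E_income = (238.3/754.65) / (-22530/86395) = -1.2108…
E_income < 0 ⇒ inferior good.

-1.21; inferior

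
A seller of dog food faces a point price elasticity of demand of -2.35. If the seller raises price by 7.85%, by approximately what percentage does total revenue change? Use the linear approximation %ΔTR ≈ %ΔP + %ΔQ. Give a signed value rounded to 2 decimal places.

%ΔQ ≈ Ed × %ΔP = (-2.35) × (+7.85%) = -18.4475%
%ΔTR ≈ %ΔP + %ΔQ = (+7.85%) + (-18.4475%) = -10.5975%

-10.60%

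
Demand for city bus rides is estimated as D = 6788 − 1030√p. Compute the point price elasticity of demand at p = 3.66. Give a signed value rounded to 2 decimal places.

dD/dp = −1030/(2√p) = -269.195. At p = 3.66, D = 4817.49.
Ed = (dD/dp)·(p/D) = (-269.195) × (3.66/4817.49) = -0.2045…

-0.20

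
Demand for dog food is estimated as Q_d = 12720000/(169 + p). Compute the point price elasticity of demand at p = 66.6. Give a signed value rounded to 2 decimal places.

dQ_d/dp = −12720000/(169 + p)² = -229.159. At p = 66.6, Q_d = 53989.8.
Ed = (dQ_d/dp)·(p/Q_d) = (-229.159) × (66.6/53989.8) = -0.2826…

-0.28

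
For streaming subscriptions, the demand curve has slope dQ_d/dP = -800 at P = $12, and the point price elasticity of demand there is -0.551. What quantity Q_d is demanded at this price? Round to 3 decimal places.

17422.868

Ed = (dQ_d/dP)·(P/Q_d) ⇒ Q_d = (dQ_d/dP)·P/Ed = (-800)·12/(-0.551) = 17422.86751…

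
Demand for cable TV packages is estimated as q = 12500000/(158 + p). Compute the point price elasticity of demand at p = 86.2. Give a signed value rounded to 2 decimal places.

-0.35

dq/dp = −12500000/(158 + p)² = -209.613. At p = 86.2, q = 51187.6.
Ed = (dq/dp)·(p/q) = (-209.613) × (86.2/51187.6) = -0.3529…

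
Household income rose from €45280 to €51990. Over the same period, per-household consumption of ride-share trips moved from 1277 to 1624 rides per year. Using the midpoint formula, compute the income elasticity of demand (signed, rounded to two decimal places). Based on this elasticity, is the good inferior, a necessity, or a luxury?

%ΔQ = (1624 − 1277)/[( 1277 + 1624)/2] = 347/1450.5 = 0.239227…
%ΔIncome = (51990 − 45280)/[( 45280 + 51990)/2] = 6710/48635 = 0.137966…
E_income = (347/1450.5) / (6710/48635) = 1.7339…
E_income > 1 ⇒ normal good, luxury.

1.73; luxury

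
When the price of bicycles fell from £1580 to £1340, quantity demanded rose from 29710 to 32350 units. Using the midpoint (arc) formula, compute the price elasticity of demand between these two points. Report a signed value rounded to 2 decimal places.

%ΔQ = (32350 − 29710) / [(29710 + 32350)/2] = 2640/31030 = 0.085078…
%ΔP = (1340 − 1580) / [(1580 + 1340)/2] = -240/1460 = -0.164383…
Arc Ed = %ΔQ / %ΔP = (2640/31030) / (-240/1460) = -0.5175…

-0.52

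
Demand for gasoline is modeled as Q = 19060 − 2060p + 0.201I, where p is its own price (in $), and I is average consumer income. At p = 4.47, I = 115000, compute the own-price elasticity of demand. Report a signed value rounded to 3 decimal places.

At the given values, Q = 19060 − 2060(4.47) + 0.201(115000) = 32966.8.
∂Q/∂p = −2060.
E = (-2060) × (4.47/32966.8) = -0.27931…

-0.279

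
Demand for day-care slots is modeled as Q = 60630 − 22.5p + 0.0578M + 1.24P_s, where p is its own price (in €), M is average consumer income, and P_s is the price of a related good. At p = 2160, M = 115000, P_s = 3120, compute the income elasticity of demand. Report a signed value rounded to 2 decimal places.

At the given values, Q = 60630 − 22.5(2160) + 0.0578(115000) + 1.24(3120) = 22545.8.
∂Q/∂M = 0.0578.
E = (0.0578) × (115000/22545.8) = 0.2948…

0.29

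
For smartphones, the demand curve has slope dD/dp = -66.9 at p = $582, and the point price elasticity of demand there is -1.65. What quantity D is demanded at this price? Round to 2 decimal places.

23597.45

Ed = (dD/dp)·(p/D) ⇒ D = (dD/dp)·p/Ed = (-66.9)·582/(-1.65) = 23597.4545…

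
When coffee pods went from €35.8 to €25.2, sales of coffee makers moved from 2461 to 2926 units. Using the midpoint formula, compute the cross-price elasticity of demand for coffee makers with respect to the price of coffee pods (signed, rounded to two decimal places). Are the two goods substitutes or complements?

-0.50; complements

%ΔQ_{coffee makers} = (2926 − 2461)/avg = 465/2693.5 = 0.172637…
%ΔP_{coffee pods} = (25.2 − 35.8)/avg = -10.6/30.5 = -0.347540…
E_cross = (465/2693.5) / (-10.6/30.5) = -0.4967…
E_cross < 0 ⇒ the goods are complements.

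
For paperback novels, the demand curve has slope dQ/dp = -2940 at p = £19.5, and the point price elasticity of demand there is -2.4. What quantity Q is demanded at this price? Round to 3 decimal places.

23887.500

Ed = (dQ/dp)·(p/Q) ⇒ Q = (dQ/dp)·p/Ed = (-2940)·19.5/(-2.4) = 23887.5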